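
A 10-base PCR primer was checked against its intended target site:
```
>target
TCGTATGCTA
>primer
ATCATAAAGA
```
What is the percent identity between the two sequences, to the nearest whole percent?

10%

Mismatches at positions 1, 2, 3, 4, 5, 6, 7, 8, 9 (1-based): 9 of 10.
Identical positions: 1/10 = 10% → 10%.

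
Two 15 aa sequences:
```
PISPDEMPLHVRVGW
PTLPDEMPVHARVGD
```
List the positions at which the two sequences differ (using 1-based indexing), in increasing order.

2, 3, 9, 11, 15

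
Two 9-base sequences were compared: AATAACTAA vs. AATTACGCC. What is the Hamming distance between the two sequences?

The sequences differ at sites 4, 7, 8, 9 (1-based) — 4 in total.

4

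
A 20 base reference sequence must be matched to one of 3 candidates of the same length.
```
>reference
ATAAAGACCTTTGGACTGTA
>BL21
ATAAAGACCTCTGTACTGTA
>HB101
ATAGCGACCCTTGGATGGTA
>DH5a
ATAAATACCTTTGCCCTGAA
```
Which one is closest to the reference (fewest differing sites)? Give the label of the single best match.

BL21

Hamming distances to reference — BL21: 2; HB101: 5; DH5a: 4.
Smallest is BL21 with 2 mismatches.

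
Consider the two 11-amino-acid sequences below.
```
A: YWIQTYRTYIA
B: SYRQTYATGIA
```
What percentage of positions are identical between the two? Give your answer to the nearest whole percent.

55%

5 positions differ (1, 2, 3, 7, 9), so 6 of 11 match: 6/11 = 54.55%.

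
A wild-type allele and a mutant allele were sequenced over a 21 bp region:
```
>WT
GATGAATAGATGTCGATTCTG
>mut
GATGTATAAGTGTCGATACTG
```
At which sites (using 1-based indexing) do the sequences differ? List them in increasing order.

Differences at site 5 (A→T), site 9 (G→A), site 10 (A→G), site 18 (T→A).

5, 9, 10, 18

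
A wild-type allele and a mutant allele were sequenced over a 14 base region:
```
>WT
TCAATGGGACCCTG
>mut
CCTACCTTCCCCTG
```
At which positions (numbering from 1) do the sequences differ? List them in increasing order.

1, 3, 5, 6, 7, 8, 9

Differences at position 1 (T→C), position 3 (A→T), position 5 (T→C), position 6 (G→C), position 7 (G→T), position 8 (G→T), position 9 (A→C).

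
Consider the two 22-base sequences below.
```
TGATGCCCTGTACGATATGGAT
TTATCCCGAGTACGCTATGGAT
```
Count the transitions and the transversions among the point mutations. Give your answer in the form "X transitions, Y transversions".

0 transitions, 5 transversions

Transitions (purine↔purine or pyrimidine↔pyrimidine): none.
Transversions (purine↔pyrimidine): 2 G→T, 5 G→C, 8 C→G, 9 T→A, 15 A→C.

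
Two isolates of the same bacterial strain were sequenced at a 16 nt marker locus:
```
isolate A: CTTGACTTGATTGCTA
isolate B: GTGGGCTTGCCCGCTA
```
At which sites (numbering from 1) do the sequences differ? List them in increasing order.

Scanning 1-based: 1: C/G; 3: T/G; 5: A/G; 10: A/C; 11: T/C; 12: T/C.

1, 3, 5, 10, 11, 12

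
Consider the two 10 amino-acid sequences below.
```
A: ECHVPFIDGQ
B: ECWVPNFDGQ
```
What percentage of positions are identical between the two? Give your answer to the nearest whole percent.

70%

3 positions differ (3, 6, 7), so 7 of 10 match: 7/10 = 70%.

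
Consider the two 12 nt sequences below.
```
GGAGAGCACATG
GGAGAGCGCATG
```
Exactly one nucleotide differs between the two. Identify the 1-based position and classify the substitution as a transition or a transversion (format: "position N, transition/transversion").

The sequences differ only at position 8: A→G (purine→purine), a transition.

position 8, transition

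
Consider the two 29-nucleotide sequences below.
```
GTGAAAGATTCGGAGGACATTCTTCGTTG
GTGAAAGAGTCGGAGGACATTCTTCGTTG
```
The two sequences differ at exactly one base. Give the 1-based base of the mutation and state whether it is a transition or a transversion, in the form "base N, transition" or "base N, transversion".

base 9, transversion

Base 9 changes T→G. T is a pyrimidine and G is a purine, so this is a transversion.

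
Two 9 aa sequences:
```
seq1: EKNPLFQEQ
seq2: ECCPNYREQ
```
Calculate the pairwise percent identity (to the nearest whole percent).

44%

5 positions differ (2, 3, 5, 6, 7), so 4 of 9 match: 4/9 = 44.44%.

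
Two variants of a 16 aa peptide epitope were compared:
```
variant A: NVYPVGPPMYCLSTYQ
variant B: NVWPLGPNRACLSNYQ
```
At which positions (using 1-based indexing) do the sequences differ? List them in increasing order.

3, 5, 8, 9, 10, 14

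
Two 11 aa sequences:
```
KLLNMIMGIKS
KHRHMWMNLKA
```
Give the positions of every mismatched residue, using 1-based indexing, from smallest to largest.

2, 3, 4, 6, 8, 9, 11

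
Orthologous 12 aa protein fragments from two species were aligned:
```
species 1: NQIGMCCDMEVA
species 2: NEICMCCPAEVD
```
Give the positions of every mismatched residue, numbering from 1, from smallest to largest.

2, 4, 8, 9, 12

Differences at position 2 (Q→E), position 4 (G→C), position 8 (D→P), position 9 (M→A), position 12 (A→D).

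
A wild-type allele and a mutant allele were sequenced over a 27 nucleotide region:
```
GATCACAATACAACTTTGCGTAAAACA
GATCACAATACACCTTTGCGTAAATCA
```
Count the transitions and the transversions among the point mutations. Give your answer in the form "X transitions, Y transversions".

Transitions (purine↔purine or pyrimidine↔pyrimidine): none.
Transversions (purine↔pyrimidine): 13 A→C, 25 A→T.

0 transitions, 2 transversions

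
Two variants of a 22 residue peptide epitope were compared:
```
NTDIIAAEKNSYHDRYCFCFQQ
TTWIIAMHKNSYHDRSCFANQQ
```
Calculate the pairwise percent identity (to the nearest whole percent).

68%

Mismatches at positions 1, 3, 7, 8, 16, 19, 20 (1-based): 7 of 22.
Identical positions: 15/22 = 68.18% → 68%.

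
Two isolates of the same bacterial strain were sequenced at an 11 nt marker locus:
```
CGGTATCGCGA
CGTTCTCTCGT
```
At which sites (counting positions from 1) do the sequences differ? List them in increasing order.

Scanning 1-based: 3: G/T; 5: A/C; 8: G/T; 11: A/T.

3, 5, 8, 11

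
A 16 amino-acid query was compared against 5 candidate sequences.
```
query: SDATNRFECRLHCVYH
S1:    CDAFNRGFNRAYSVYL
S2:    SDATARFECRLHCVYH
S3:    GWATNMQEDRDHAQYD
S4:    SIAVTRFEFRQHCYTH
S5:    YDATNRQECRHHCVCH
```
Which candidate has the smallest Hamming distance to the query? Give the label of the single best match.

S2

S1 differs at 9 residues; S2 differs at 1 residue; S3 differs at 9 residues; S4 differs at 7 residues; S5 differs at 4 residues. The closest is S2.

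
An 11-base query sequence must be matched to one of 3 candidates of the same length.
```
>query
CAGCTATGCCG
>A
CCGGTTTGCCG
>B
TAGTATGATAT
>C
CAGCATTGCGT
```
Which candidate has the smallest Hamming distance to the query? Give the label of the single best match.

A differs at 3 positions; B differs at 9 positions; C differs at 4 positions. The closest is A.

A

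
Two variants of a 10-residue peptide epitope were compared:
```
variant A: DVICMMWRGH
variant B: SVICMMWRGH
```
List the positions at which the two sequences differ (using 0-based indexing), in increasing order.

Scanning 0-based: 0: D/S.

0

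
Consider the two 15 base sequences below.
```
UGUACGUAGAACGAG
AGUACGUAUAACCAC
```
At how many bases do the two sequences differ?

The sequences differ at bases 1, 9, 13, 15 (1-based) — 4 in total.

4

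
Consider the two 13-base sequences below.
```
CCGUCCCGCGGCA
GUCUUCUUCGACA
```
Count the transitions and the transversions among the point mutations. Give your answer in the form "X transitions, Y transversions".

Mismatches (1-based):
base 1: C→G (pyrimidine→purine, transversion)
base 2: C→U (pyrimidine→pyrimidine, transition)
base 3: G→C (purine→pyrimidine, transversion)
base 5: C→U (pyrimidine→pyrimidine, transition)
base 7: C→U (pyrimidine→pyrimidine, transition)
base 8: G→U (purine→pyrimidine, transversion)
base 11: G→A (purine→purine, transition)

4 transitions, 3 transversions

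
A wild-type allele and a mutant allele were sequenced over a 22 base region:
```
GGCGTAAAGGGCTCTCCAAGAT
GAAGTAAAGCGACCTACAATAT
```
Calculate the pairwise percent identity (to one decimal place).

68.2%

Mismatches at positions 2, 3, 10, 12, 13, 16, 20 (1-based): 7 of 22.
Identical positions: 15/22 = 68.18% → 68.2%.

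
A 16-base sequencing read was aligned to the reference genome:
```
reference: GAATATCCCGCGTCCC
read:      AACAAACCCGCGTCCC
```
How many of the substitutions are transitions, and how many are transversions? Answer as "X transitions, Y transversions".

1 transition, 3 transversions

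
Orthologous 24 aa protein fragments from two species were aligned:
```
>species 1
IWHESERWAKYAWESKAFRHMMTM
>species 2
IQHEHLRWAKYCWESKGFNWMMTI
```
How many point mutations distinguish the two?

8

Comparing position by position, 8 positions differ: 2 (W/Q), 5 (S/H), 6 (E/L), 12 (A/C), 17 (A/G), 19 (R/N), 20 (H/W), 24 (M/I).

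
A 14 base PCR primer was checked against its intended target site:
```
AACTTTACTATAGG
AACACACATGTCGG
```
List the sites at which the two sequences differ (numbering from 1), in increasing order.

Scanning 1-based: 4: T/A; 5: T/C; 6: T/A; 7: A/C; 8: C/A; 10: A/G; 12: A/C.

4, 5, 6, 7, 8, 10, 12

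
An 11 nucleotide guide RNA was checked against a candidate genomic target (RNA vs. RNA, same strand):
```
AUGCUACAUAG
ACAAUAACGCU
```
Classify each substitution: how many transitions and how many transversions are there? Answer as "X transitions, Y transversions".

2 transitions, 6 transversions

Transitions (purine↔purine or pyrimidine↔pyrimidine): 2 U→C, 3 G→A.
Transversions (purine↔pyrimidine): 4 C→A, 7 C→A, 8 A→C, 9 U→G, 10 A→C, 11 G→U.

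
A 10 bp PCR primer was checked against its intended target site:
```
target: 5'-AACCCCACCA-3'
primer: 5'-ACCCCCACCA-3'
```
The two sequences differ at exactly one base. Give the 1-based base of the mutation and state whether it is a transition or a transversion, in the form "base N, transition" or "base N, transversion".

Base 2 changes A→C. A is a purine and C is a pyrimidine, so this is a transversion.

base 2, transversion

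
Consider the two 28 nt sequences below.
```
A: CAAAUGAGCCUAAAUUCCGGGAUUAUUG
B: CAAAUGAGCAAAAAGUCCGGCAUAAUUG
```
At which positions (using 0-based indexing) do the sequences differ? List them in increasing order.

Scanning 0-based: 9: C/A; 10: U/A; 14: U/G; 20: G/C; 23: U/A.

9, 10, 14, 20, 23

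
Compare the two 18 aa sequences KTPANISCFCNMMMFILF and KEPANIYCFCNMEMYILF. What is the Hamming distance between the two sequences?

4

Mismatches (1-based): position 2: T→E; position 7: S→Y; position 13: M→E; position 15: F→Y.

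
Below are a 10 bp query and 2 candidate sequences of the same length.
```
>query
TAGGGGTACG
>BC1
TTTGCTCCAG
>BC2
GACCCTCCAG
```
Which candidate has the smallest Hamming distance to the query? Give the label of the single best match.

BC1

Hamming distances to query — BC1: 7; BC2: 8.
Smallest is BC1 with 7 mismatches.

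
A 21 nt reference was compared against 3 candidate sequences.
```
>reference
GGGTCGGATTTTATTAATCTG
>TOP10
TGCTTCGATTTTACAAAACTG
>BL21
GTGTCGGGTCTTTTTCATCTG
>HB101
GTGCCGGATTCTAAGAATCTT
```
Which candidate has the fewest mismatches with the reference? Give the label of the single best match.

BL21

Hamming distances to reference — TOP10: 7; BL21: 5; HB101: 6.
Smallest is BL21 with 5 mismatches.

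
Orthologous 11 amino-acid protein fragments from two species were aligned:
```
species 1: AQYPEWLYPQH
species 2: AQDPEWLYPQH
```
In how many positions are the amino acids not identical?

1

Comparing position by position, 1 position differs: 3 (Y/D).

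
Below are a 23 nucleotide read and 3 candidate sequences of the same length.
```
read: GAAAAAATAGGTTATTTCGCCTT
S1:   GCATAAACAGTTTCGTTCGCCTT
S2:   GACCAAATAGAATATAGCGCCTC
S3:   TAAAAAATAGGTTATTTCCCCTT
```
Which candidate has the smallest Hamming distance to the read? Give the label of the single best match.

S3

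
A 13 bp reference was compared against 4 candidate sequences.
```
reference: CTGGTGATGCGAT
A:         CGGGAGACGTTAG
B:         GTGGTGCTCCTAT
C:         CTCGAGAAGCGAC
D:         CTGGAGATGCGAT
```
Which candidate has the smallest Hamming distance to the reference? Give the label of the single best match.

A differs at 6 bases; B differs at 4 bases; C differs at 4 bases; D differs at 1 base. The closest is D.

D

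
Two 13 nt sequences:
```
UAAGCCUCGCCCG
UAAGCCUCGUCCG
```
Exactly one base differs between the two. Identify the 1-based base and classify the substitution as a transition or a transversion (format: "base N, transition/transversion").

Base 10 changes C→U. C is a pyrimidine and U is a pyrimidine, so this is a transition.

base 10, transition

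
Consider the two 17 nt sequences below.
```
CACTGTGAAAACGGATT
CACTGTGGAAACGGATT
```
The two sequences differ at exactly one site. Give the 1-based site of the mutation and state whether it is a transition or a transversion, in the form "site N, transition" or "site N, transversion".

site 8, transition

Site 8 changes A→G. A is a purine and G is a purine, so this is a transition.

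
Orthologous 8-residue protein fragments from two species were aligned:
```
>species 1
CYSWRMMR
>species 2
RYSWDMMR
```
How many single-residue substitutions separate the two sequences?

Comparing position by position, 2 residues differ: 1 (C/R), 5 (R/D).

2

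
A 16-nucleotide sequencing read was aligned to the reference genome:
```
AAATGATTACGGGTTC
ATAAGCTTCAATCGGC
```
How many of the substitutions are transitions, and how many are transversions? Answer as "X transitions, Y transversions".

Transitions (purine↔purine or pyrimidine↔pyrimidine): 11 G→A.
Transversions (purine↔pyrimidine): 2 A→T, 4 T→A, 6 A→C, 9 A→C, 10 C→A, 12 G→T, 13 G→C, 14 T→G, 15 T→G.

1 transition, 9 transversions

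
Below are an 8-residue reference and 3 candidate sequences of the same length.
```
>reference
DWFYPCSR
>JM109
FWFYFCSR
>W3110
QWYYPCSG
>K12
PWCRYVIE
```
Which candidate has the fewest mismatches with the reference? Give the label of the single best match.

JM109 differs at 2 residues; W3110 differs at 3 residues; K12 differs at 7 residues. The closest is JM109.

JM109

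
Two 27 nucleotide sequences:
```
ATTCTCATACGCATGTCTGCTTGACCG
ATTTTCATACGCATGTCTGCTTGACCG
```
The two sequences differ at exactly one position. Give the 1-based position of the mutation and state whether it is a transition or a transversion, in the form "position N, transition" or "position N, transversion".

Position 4 changes C→T. C is a pyrimidine and T is a pyrimidine, so this is a transition.

position 4, transition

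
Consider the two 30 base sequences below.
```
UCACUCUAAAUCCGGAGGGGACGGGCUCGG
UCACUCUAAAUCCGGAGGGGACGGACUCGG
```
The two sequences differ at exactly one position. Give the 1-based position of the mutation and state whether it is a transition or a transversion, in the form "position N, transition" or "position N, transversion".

position 25, transition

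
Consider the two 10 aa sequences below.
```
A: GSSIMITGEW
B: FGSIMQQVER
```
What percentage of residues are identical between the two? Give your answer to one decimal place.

Mismatches at positions 1, 2, 6, 7, 8, 10 (1-based): 6 of 10.
Identical positions: 4/10 = 40% → 40.0%.

40.0%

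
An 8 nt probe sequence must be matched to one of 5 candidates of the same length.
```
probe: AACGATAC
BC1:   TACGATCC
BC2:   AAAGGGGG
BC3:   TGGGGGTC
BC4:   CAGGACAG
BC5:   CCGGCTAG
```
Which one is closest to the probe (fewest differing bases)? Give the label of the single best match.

Hamming distances to probe — BC1: 2; BC2: 5; BC3: 6; BC4: 4; BC5: 5.
Smallest is BC1 with 2 mismatches.

BC1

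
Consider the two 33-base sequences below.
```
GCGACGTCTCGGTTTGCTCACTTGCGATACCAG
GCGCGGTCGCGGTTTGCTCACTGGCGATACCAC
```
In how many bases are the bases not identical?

5

Comparing position by position, 5 bases differ: 4 (A/C), 5 (C/G), 9 (T/G), 23 (T/G), 33 (G/C).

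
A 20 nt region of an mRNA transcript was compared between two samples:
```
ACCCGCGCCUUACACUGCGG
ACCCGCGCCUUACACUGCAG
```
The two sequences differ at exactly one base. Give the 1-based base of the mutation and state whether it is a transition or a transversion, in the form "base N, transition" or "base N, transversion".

base 19, transition

Base 19 changes G→A. G is a purine and A is a purine, so this is a transition.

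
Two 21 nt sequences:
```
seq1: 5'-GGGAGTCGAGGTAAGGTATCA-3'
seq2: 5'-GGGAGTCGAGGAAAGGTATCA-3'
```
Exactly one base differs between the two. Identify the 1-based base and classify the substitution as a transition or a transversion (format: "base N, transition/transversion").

The sequences differ only at base 12: T→A (pyrimidine→purine), a transversion.

base 12, transversion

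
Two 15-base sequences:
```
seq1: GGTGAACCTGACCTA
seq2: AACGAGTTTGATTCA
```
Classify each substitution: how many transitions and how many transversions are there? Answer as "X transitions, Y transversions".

Mismatches (1-based):
position 1: G→A (purine→purine, transition)
position 2: G→A (purine→purine, transition)
position 3: T→C (pyrimidine→pyrimidine, transition)
position 6: A→G (purine→purine, transition)
position 7: C→T (pyrimidine→pyrimidine, transition)
position 8: C→T (pyrimidine→pyrimidine, transition)
position 12: C→T (pyrimidine→pyrimidine, transition)
position 13: C→T (pyrimidine→pyrimidine, transition)
position 14: T→C (pyrimidine→pyrimidine, transition)

9 transitions, 0 transversions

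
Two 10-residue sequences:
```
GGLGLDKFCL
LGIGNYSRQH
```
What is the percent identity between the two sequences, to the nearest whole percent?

Mismatches at positions 1, 3, 5, 6, 7, 8, 9, 10 (1-based): 8 of 10.
Identical positions: 2/10 = 20% → 20%.

20%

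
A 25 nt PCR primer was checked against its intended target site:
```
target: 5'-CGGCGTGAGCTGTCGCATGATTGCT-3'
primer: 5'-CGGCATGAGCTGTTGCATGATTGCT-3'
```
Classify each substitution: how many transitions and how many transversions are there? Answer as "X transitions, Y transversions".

Transitions (purine↔purine or pyrimidine↔pyrimidine): 5 G→A, 14 C→T.
Transversions (purine↔pyrimidine): none.

2 transitions, 0 transversions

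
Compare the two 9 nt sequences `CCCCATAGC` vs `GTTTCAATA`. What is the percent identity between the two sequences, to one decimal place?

8 positions differ (1, 2, 3, 4, 5, 6, 8, 9), so 1 of 9 match: 1/9 = 11.11%.

11.1%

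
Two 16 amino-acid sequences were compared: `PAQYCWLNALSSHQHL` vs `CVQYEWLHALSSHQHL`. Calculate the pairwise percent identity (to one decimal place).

4 positions differ (1, 2, 5, 8), so 12 of 16 match: 12/16 = 75%.

75.0%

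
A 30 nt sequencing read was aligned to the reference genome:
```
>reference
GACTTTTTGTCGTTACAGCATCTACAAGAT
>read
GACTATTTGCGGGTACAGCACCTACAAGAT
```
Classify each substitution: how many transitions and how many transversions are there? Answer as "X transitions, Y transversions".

2 transitions, 3 transversions

Transitions (purine↔purine or pyrimidine↔pyrimidine): 10 T→C, 21 T→C.
Transversions (purine↔pyrimidine): 5 T→A, 11 C→G, 13 T→G.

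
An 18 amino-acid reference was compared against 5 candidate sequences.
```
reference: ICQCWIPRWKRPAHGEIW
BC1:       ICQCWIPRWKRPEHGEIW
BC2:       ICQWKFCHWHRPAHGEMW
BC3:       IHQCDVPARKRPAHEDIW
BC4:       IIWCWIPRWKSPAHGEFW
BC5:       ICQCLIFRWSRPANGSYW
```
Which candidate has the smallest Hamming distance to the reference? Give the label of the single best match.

Hamming distances to reference — BC1: 1; BC2: 7; BC3: 7; BC4: 4; BC5: 6.
Smallest is BC1 with 1 mismatch.

BC1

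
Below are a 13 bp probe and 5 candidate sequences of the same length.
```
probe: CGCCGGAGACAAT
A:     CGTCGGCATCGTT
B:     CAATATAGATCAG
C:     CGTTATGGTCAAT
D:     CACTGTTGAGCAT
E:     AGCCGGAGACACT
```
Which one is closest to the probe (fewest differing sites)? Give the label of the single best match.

A differs at 6 sites; B differs at 8 sites; C differs at 6 sites; D differs at 6 sites; E differs at 2 sites. The closest is E.

E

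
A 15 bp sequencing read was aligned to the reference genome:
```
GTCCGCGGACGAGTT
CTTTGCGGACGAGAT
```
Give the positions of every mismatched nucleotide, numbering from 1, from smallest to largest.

Scanning 1-based: 1: G/C; 3: C/T; 4: C/T; 14: T/A.

1, 3, 4, 14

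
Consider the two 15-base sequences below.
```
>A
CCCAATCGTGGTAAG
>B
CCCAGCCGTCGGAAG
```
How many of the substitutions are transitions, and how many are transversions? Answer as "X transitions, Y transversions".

2 transitions, 2 transversions

Mismatches (1-based):
position 5: A→G (purine→purine, transition)
position 6: T→C (pyrimidine→pyrimidine, transition)
position 10: G→C (purine→pyrimidine, transversion)
position 12: T→G (pyrimidine→purine, transversion)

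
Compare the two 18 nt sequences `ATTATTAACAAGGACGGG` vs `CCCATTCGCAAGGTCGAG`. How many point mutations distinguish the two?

Comparing position by position, 7 bases differ: 1 (A/C), 2 (T/C), 3 (T/C), 7 (A/C), 8 (A/G), 14 (A/T), 17 (G/A).

7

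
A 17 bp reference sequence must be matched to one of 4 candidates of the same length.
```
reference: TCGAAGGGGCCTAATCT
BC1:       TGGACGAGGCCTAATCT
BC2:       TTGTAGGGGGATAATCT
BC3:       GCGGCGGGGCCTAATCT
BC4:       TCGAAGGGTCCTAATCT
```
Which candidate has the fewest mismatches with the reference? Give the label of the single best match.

BC1 differs at 3 positions; BC2 differs at 4 positions; BC3 differs at 3 positions; BC4 differs at 1 position. The closest is BC4.

BC4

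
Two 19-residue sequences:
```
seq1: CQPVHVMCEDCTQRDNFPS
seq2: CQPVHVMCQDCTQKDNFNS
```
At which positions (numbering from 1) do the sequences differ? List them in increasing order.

Scanning 1-based: 9: E/Q; 14: R/K; 18: P/N.

9, 14, 18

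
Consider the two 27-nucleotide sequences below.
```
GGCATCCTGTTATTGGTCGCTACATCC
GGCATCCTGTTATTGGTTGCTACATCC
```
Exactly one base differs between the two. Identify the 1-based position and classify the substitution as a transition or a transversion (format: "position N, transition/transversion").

position 18, transition

The sequences differ only at position 18: C→T (pyrimidine→pyrimidine), a transition.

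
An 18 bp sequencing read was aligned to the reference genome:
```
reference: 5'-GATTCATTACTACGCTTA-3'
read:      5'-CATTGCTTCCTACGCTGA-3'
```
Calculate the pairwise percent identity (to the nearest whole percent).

Mismatches at positions 1, 5, 6, 9, 17 (1-based): 5 of 18.
Identical positions: 13/18 = 72.22% → 72%.

72%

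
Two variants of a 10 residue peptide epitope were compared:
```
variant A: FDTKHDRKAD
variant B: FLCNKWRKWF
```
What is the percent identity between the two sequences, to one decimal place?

30.0%

Mismatches at positions 2, 3, 4, 5, 6, 9, 10 (1-based): 7 of 10.
Identical positions: 3/10 = 30% → 30.0%.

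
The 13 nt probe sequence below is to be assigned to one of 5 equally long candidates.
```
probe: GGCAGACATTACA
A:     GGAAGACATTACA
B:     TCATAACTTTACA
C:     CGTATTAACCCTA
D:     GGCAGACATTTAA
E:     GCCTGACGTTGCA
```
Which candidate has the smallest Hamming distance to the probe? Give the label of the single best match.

A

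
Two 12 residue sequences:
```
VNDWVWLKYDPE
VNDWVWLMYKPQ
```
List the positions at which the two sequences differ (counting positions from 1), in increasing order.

Scanning 1-based: 8: K/M; 10: D/K; 12: E/Q.

8, 10, 12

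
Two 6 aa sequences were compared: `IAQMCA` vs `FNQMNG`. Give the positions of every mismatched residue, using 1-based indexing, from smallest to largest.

Differences at position 1 (I→F), position 2 (A→N), position 5 (C→N), position 6 (A→G).

1, 2, 5, 6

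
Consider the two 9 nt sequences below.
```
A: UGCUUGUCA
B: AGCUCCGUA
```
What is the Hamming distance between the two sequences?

5

Mismatches (1-based): position 1: U→A; position 5: U→C; position 6: G→C; position 7: U→G; position 8: C→U.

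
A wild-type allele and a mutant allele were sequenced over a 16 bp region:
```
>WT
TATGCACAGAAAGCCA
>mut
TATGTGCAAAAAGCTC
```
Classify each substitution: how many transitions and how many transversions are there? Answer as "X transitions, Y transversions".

4 transitions, 1 transversion

Mismatches (1-based):
position 5: C→T (pyrimidine→pyrimidine, transition)
position 6: A→G (purine→purine, transition)
position 9: G→A (purine→purine, transition)
position 15: C→T (pyrimidine→pyrimidine, transition)
position 16: A→C (purine→pyrimidine, transversion)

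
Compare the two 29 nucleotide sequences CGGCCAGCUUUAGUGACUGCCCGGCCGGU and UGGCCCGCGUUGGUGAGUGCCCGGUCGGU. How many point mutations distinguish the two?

6

Mismatches (1-based): site 1: C→U; site 6: A→C; site 9: U→G; site 12: A→G; site 17: C→G; site 25: C→U.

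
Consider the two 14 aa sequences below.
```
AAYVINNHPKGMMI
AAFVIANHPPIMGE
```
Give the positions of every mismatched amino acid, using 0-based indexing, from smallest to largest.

Differences at position 2 (Y→F), position 5 (N→A), position 9 (K→P), position 10 (G→I), position 12 (M→G), position 13 (I→E).

2, 5, 9, 10, 12, 13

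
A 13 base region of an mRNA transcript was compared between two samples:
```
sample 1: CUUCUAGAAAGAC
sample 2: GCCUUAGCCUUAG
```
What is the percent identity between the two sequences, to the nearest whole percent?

31%

9 positions differ (1, 2, 3, 4, 8, 9, 10, 11, 13), so 4 of 13 match: 4/13 = 30.77%.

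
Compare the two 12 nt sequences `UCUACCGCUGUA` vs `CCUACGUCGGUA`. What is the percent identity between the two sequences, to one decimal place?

Mismatches at positions 1, 6, 7, 9 (1-based): 4 of 12.
Identical positions: 8/12 = 66.67% → 66.7%.

66.7%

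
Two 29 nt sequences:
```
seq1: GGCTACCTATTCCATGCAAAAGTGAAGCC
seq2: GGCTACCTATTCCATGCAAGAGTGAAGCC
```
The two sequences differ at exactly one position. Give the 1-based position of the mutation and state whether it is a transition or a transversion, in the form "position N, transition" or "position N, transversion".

The sequences differ only at position 20: A→G (purine→purine), a transition.

position 20, transition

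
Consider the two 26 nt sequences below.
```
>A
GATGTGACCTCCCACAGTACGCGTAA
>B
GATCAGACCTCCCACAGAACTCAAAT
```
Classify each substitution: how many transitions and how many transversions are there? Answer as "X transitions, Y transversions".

1 transition, 6 transversions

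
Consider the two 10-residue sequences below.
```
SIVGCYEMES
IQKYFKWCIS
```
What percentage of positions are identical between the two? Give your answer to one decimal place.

10.0%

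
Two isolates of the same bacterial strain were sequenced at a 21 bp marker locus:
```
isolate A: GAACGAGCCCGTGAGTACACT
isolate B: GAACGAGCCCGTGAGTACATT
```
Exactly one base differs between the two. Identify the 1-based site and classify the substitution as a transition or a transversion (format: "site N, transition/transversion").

site 20, transition

Site 20 changes C→T. C is a pyrimidine and T is a pyrimidine, so this is a transition.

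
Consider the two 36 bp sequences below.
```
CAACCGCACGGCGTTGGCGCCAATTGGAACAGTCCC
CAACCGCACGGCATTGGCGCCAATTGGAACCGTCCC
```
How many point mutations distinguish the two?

Mismatches (1-based): site 13: G→A; site 31: A→C.

2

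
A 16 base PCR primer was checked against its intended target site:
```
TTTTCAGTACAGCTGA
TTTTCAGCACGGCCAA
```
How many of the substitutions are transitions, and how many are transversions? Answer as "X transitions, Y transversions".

4 transitions, 0 transversions

Transitions (purine↔purine or pyrimidine↔pyrimidine): 8 T→C, 11 A→G, 14 T→C, 15 G→A.
Transversions (purine↔pyrimidine): none.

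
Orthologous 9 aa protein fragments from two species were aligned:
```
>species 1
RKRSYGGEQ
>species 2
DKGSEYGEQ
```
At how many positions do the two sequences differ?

Comparing position by position, 4 positions differ: 1 (R/D), 3 (R/G), 5 (Y/E), 6 (G/Y).

4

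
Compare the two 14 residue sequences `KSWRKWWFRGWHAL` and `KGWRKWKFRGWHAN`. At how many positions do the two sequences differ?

3

The sequences differ at positions 2, 7, 14 (1-based) — 3 in total.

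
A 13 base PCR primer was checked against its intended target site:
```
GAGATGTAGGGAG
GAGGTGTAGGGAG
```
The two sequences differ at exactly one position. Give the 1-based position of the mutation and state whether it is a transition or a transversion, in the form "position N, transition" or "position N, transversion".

Position 4 changes A→G. A is a purine and G is a purine, so this is a transition.

position 4, transition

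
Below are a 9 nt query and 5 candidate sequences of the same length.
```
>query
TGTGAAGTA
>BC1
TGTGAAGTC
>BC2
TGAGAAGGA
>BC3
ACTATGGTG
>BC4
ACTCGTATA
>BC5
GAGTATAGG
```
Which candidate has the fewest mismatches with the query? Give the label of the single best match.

BC1

Hamming distances to query — BC1: 1; BC2: 2; BC3: 6; BC4: 6; BC5: 8.
Smallest is BC1 with 1 mismatch.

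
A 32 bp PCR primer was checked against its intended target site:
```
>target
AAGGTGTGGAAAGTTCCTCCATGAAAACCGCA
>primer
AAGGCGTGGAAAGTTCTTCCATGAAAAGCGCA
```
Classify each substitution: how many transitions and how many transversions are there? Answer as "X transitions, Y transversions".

Mismatches (1-based):
position 5: T→C (pyrimidine→pyrimidine, transition)
position 17: C→T (pyrimidine→pyrimidine, transition)
position 28: C→G (pyrimidine→purine, transversion)

2 transitions, 1 transversion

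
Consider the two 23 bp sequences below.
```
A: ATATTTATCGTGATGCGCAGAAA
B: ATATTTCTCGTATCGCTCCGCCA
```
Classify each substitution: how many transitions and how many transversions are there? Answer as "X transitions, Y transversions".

Mismatches (1-based):
position 7: A→C (purine→pyrimidine, transversion)
position 12: G→A (purine→purine, transition)
position 13: A→T (purine→pyrimidine, transversion)
position 14: T→C (pyrimidine→pyrimidine, transition)
position 17: G→T (purine→pyrimidine, transversion)
position 19: A→C (purine→pyrimidine, transversion)
position 21: A→C (purine→pyrimidine, transversion)
position 22: A→C (purine→pyrimidine, transversion)

2 transitions, 6 transversions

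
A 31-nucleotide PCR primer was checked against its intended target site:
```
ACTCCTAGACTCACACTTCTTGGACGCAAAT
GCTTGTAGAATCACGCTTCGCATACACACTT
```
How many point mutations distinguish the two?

12

Comparing position by position, 12 bases differ: 1 (A/G), 4 (C/T), 5 (C/G), 10 (C/A), 15 (A/G), 20 (T/G), 21 (T/C), 22 (G/A), 23 (G/T), 26 (G/A), 29 (A/C), 30 (A/T).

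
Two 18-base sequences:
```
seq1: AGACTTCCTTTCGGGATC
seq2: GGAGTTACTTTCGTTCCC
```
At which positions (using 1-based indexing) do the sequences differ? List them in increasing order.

1, 4, 7, 14, 15, 16, 17

Scanning 1-based: 1: A/G; 4: C/G; 7: C/A; 14: G/T; 15: G/T; 16: A/C; 17: T/C.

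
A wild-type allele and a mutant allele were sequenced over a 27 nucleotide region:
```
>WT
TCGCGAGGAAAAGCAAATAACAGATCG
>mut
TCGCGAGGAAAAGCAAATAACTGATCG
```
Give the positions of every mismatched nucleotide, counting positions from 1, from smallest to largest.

Differences at position 22 (A→T).

22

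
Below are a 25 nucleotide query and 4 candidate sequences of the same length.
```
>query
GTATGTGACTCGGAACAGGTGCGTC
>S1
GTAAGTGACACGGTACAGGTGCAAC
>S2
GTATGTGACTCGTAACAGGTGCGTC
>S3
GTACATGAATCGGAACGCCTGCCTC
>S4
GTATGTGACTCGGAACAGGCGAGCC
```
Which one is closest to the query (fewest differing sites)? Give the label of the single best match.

S2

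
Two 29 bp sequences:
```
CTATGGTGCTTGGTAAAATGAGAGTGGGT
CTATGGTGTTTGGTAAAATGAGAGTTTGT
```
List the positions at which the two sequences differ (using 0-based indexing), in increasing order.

Differences at position 8 (C→T), position 25 (G→T), position 26 (G→T).

8, 25, 26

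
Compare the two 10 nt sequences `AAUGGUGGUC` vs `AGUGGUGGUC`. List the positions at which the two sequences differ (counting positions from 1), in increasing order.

2

Differences at position 2 (A→G).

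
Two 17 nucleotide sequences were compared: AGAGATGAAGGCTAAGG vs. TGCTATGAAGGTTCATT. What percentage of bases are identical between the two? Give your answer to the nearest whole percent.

59%

Mismatches at positions 1, 3, 4, 12, 14, 16, 17 (1-based): 7 of 17.
Identical positions: 10/17 = 58.82% → 59%.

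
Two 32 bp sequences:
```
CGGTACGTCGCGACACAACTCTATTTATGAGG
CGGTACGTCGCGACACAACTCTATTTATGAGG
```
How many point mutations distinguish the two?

0

No positions differ; the sequences are identical.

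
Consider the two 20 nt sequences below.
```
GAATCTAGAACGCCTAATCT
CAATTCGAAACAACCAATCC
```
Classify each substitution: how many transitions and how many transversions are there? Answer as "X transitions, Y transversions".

7 transitions, 2 transversions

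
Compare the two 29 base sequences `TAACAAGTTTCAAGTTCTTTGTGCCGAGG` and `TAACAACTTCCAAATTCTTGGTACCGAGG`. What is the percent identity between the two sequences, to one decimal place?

82.8%

5 positions differ (7, 10, 14, 20, 23), so 24 of 29 match: 24/29 = 82.76%.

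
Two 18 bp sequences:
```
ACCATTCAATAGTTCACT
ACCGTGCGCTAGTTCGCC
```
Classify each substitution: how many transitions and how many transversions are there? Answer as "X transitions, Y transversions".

4 transitions, 2 transversions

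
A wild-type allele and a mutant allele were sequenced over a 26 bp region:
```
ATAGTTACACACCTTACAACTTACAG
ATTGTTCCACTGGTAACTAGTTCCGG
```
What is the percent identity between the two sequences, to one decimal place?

10 positions differ (3, 7, 11, 12, 13, 15, 18, 20, 23, 25), so 16 of 26 match: 16/26 = 61.54%.

61.5%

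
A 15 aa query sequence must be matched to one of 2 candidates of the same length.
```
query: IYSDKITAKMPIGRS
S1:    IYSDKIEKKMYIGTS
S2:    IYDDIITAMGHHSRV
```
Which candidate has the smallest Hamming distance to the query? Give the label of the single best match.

S1

Hamming distances to query — S1: 4; S2: 8.
Smallest is S1 with 4 mismatches.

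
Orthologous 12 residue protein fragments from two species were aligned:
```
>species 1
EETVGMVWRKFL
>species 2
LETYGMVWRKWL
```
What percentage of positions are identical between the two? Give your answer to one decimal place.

75.0%

Mismatches at positions 1, 4, 11 (1-based): 3 of 12.
Identical positions: 9/12 = 75% → 75.0%.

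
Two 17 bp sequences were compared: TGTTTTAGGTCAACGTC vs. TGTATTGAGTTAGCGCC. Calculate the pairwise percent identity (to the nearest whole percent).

65%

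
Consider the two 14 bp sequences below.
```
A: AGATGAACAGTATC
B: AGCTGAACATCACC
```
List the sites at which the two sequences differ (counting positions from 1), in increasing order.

3, 10, 11, 13

Scanning 1-based: 3: A/C; 10: G/T; 11: T/C; 13: T/C.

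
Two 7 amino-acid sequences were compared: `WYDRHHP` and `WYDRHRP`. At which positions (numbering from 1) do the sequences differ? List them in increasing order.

Differences at position 6 (H→R).

6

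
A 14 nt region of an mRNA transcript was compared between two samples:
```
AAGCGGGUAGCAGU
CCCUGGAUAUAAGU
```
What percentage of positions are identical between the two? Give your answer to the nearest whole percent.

7 positions differ (1, 2, 3, 4, 7, 10, 11), so 7 of 14 match: 7/14 = 50%.

50%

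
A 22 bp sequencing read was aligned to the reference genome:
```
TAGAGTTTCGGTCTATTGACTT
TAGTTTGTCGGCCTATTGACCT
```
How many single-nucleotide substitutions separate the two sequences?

The sequences differ at sites 4, 5, 7, 12, 21 (1-based) — 5 in total.

5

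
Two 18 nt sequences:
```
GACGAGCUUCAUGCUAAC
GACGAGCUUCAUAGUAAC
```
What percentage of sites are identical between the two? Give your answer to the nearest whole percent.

89%

2 positions differ (13, 14), so 16 of 18 match: 16/18 = 88.89%.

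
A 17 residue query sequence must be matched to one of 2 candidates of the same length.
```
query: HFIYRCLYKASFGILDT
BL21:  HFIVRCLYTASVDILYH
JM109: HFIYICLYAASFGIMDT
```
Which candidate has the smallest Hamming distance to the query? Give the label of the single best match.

JM109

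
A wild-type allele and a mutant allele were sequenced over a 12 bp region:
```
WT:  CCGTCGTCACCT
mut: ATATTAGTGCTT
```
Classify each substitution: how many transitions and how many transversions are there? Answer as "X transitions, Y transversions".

7 transitions, 2 transversions

Mismatches (1-based):
base 1: C→A (pyrimidine→purine, transversion)
base 2: C→T (pyrimidine→pyrimidine, transition)
base 3: G→A (purine→purine, transition)
base 5: C→T (pyrimidine→pyrimidine, transition)
base 6: G→A (purine→purine, transition)
base 7: T→G (pyrimidine→purine, transversion)
base 8: C→T (pyrimidine→pyrimidine, transition)
base 9: A→G (purine→purine, transition)
base 11: C→T (pyrimidine→pyrimidine, transition)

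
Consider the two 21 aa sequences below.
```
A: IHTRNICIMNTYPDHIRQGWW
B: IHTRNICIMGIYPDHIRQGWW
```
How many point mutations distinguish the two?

Comparing position by position, 2 residues differ: 10 (N/G), 11 (T/I).

2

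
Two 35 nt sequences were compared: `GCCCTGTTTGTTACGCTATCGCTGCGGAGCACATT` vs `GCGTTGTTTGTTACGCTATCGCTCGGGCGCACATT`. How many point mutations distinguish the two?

5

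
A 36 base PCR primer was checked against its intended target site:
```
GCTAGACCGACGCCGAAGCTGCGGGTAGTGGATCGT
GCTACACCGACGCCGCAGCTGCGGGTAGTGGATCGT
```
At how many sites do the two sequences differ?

2

Comparing position by position, 2 sites differ: 5 (G/C), 16 (A/C).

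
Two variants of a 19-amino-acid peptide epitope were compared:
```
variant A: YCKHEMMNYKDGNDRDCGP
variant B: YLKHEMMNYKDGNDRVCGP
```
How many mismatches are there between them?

2

Comparing position by position, 2 positions differ: 2 (C/L), 16 (D/V).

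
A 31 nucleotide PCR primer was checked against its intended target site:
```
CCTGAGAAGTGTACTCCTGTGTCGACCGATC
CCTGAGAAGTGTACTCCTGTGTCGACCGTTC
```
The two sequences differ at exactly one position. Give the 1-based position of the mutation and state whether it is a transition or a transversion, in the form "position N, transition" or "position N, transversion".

position 29, transversion

Position 29 changes A→T. A is a purine and T is a pyrimidine, so this is a transversion.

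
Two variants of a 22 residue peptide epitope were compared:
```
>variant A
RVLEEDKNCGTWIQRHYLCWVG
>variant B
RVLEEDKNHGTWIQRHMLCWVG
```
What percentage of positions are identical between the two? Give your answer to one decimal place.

90.9%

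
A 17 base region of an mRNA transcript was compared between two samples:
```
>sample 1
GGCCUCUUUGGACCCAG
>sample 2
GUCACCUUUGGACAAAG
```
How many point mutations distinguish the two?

Comparing position by position, 5 sites differ: 2 (G/U), 4 (C/A), 5 (U/C), 14 (C/A), 15 (C/A).

5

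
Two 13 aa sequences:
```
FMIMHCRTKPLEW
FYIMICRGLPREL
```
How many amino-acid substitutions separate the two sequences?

6

The sequences differ at residues 2, 5, 8, 9, 11, 13 (1-based) — 6 in total.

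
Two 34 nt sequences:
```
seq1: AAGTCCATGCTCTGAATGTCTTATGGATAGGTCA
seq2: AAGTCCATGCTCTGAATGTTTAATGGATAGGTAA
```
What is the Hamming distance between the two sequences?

Mismatches (1-based): position 20: C→T; position 22: T→A; position 33: C→A.

3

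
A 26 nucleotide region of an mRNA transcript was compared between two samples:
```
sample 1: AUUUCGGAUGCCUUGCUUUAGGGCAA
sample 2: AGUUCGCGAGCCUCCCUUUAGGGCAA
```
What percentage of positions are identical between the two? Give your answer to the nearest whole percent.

Mismatches at positions 2, 7, 8, 9, 14, 15 (1-based): 6 of 26.
Identical positions: 20/26 = 76.92% → 77%.

77%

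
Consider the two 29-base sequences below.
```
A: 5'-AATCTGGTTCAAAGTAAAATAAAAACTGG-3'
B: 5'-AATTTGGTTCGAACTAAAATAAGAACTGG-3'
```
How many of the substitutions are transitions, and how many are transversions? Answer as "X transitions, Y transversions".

3 transitions, 1 transversion

Transitions (purine↔purine or pyrimidine↔pyrimidine): 4 C→T, 11 A→G, 23 A→G.
Transversions (purine↔pyrimidine): 14 G→C.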